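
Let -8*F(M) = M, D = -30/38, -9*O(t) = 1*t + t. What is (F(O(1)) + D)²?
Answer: 271441/467856 ≈ 0.58018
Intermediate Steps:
O(t) = -2*t/9 (O(t) = -(1*t + t)/9 = -(t + t)/9 = -2*t/9)
D = -15/19 (D = -30*1/38 = -15/19 ≈ -0.78947)
F(M) = -M/8
(F(O(1)) + D)² = (-(-1)/36 - 15/19)² = (-⅛*(-2/9) - 15/19)² = (1/36 - 15/19)² = (-521/684)² = 271441/467856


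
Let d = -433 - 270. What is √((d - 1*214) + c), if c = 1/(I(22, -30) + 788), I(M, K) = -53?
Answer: I*√10109910/105 ≈ 30.282*I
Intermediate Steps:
d = -703
c = 1/735 (c = 1/(-53 + 788) = 1/735 ≈ 0.0013605)
√((d - 1*214) + c) = √((-703 - 1*214) + 1/735) = √((-703 - 214) + 1/735) = √(-917 + 1/735) = √(-673994/735) = I*√10109910/105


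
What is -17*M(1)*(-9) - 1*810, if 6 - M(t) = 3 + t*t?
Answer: -504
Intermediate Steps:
M(t) = 3 - t² (M(t) = 6 - (3 + t*t) = 6 - (3 + t²) = 6 + (-3 - t²) = 3 - t²)
-17*M(1)*(-9) - 1*810 = -17*(3 - 1*1²)*(-9) - 1*810 = -17*(3 - 1*1)*(-9) - 810 = -17*(3 - 1)*(-9) - 810 = -17*2*(-9) - 810 = -34*(-9) - 810 = 306 - 810 = -504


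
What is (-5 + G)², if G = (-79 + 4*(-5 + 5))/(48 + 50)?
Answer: 323761/9604 ≈ 33.711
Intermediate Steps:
G = -79/98 (G = (-79 + 4*0)/98 = (-79 + 0)*(1/98) = -79*1/98 = -79/98 ≈ -0.80612)
(-5 + G)² = (-5 - 79/98)² = (-569/98)² = 323761/9604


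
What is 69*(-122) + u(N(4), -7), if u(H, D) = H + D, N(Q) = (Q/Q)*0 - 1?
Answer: -8426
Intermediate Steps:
N(Q) = -1 (N(Q) = 1*0 - 1 = 0 - 1 = -1)
u(H, D) = D + H
69*(-122) + u(N(4), -7) = 69*(-122) + (-7 - 1) = -8418 - 8 = -8426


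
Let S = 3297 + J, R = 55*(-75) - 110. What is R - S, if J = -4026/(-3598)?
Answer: -13552081/1799 ≈ -7533.1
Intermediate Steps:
J = 2013/1799 (J = -4026*(-1/3598) = 2013/1799 ≈ 1.1190)
R = -4235 (R = -4125 - 110 = -4235)
S = 5933316/1799 (S = 3297 + 2013/1799 = 5933316/1799 ≈ 3298.1)
R - S = -4235 - 1*5933316/1799 = -4235 - 5933316/1799 = -13552081/1799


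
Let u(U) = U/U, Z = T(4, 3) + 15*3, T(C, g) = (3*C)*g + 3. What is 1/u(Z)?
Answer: 1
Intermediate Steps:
T(C, g) = 3 + 3*C*g (T(C, g) = 3*C*g + 3 = 3 + 3*C*g)
Z = 84 (Z = (3 + 3*4*3) + 15*3 = (3 + 36) + 45 = 39 + 45 = 84)
u(U) = 1
1/u(Z) = 1/1 = 1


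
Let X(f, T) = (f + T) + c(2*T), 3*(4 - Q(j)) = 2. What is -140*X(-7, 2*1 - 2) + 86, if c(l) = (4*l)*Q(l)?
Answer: 1066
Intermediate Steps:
Q(j) = 10/3 (Q(j) = 4 - 1/3*2 = 4 - 2/3 = 10/3)
c(l) = 40*l/3 (c(l) = (4*l)*(10/3) = 40*l/3)
X(f, T) = f + 83*T/3 (X(f, T) = (f + T) + 40*(2*T)/3 = (T + f) + 80*T/3 = f + 83*T/3)
-140*X(-7, 2*1 - 2) + 86 = -140*(-7 + 83*(2*1 - 2)/3) + 86 = -140*(-7 + 83*(2 - 2)/3) + 86 = -140*(-7 + (83/3)*0) + 86 = -140*(-7 + 0) + 86 = -140*(-7) + 86 = 980 + 86 = 1066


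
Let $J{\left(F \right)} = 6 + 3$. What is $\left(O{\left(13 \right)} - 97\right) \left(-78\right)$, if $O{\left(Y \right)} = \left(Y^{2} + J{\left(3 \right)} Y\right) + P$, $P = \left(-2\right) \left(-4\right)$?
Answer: $-15366$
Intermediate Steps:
$J{\left(F \right)} = 9$
$P = 8$
$O{\left(Y \right)} = 8 + Y^{2} + 9 Y$ ($O{\left(Y \right)} = \left(Y^{2} + 9 Y\right) + 8 = 8 + Y^{2} + 9 Y$)
$\left(O{\left(13 \right)} - 97\right) \left(-78\right) = \left(\left(8 + 13^{2} + 9 \cdot 13\right) - 97\right) \left(-78\right) = \left(\left(8 + 169 + 117\right) - 97\right) \left(-78\right) = \left(294 - 97\right) \left(-78\right) = 197 \left(-78\right) = -15366$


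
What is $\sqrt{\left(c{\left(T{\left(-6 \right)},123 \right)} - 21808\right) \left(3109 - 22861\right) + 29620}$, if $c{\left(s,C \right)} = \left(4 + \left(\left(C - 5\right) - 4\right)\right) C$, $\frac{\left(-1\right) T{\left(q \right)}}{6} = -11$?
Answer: $2 \sqrt{36025177} \approx 12004.0$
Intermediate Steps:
$T{\left(q \right)} = 66$ ($T{\left(q \right)} = \left(-6\right) \left(-11\right) = 66$)
$c{\left(s,C \right)} = C \left(-5 + C\right)$ ($c{\left(s,C \right)} = \left(4 + \left(\left(-5 + C\right) - 4\right)\right) C = \left(4 + \left(-9 + C\right)\right) C = \left(-5 + C\right) C = C \left(-5 + C\right)$)
$\sqrt{\left(c{\left(T{\left(-6 \right)},123 \right)} - 21808\right) \left(3109 - 22861\right) + 29620} = \sqrt{\left(123 \left(-5 + 123\right) - 21808\right) \left(3109 - 22861\right) + 29620} = \sqrt{\left(123 \cdot 118 - 21808\right) \left(-19752\right) + 29620} = \sqrt{\left(14514 - 21808\right) \left(-19752\right) + 29620} = \sqrt{\left(-7294\right) \left(-19752\right) + 29620} = \sqrt{144071088 + 29620} = \sqrt{144100708} = 2 \sqrt{36025177}$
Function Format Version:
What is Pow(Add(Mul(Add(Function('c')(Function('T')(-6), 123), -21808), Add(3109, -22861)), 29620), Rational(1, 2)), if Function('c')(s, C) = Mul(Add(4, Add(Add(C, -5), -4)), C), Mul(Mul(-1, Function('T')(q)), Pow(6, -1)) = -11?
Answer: Mul(2, Pow(36025177, Rational(1, 2))) ≈ 12004.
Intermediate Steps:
Function('T')(q) = 66 (Function('T')(q) = Mul(-6, -11) = 66)
Function('c')(s, C) = Mul(C, Add(-5, C)) (Function('c')(s, C) = Mul(Add(4, Add(Add(-5, C), -4)), C) = Mul(Add(4, Add(-9, C)), C) = Mul(Add(-5, C), C) = Mul(C, Add(-5, C)))
Pow(Add(Mul(Add(Function('c')(Function('T')(-6), 123), -21808), Add(3109, -22861)), 29620), Rational(1, 2)) = Pow(Add(Mul(Add(Mul(123, Add(-5, 123)), -21808), Add(3109, -22861)), 29620), Rational(1, 2)) = Pow(Add(Mul(Add(Mul(123, 118), -21808), -19752), 29620), Rational(1, 2)) = Pow(Add(Mul(Add(14514, -21808), -19752), 29620), Rational(1, 2)) = Pow(Add(Mul(-7294, -19752), 29620), Rational(1, 2)) = Pow(Add(144071088, 29620), Rational(1, 2)) = Pow(144100708, Rational(1, 2)) = Mul(2, Pow(36025177, Rational(1, 2)))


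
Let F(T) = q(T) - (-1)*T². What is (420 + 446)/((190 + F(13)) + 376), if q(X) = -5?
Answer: 433/365 ≈ 1.1863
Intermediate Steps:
F(T) = -5 + T² (F(T) = -5 - (-1)*T² = -5 + T²)
(420 + 446)/((190 + F(13)) + 376) = (420 + 446)/((190 + (-5 + 13²)) + 376) = 866/((190 + (-5 + 169)) + 376) = 866/((190 + 164) + 376) = 866/(354 + 376) = 866/730 = 866*(1/730) = 433/365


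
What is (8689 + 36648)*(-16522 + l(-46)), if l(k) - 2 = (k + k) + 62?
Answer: -750327350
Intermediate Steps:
l(k) = 64 + 2*k (l(k) = 2 + ((k + k) + 62) = 2 + (2*k + 62) = 2 + (62 + 2*k) = 64 + 2*k)
(8689 + 36648)*(-16522 + l(-46)) = (8689 + 36648)*(-16522 + (64 + 2*(-46))) = 45337*(-16522 + (64 - 92)) = 45337*(-16522 - 28) = 45337*(-16550) = -750327350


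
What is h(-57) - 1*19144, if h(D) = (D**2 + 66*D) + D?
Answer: -19714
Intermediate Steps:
h(D) = D**2 + 67*D
h(-57) - 1*19144 = -57*(67 - 57) - 1*19144 = -57*10 - 19144 = -570 - 19144 = -19714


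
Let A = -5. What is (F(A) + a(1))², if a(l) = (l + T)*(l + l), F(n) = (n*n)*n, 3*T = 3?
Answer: 14641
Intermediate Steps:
T = 1 (T = (⅓)*3 = 1)
F(n) = n³ (F(n) = n²*n = n³)
a(l) = 2*l*(1 + l) (a(l) = (l + 1)*(l + l) = (1 + l)*(2*l) = 2*l*(1 + l))
(F(A) + a(1))² = ((-5)³ + 2*1*(1 + 1))² = (-125 + 2*1*2)² = (-125 + 4)² = (-121)² = 14641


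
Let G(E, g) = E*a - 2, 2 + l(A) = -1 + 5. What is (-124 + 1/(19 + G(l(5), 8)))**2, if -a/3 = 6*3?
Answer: 127351225/8281 ≈ 15379.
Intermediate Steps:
a = -54 (a = -18*3 = -3*18 = -54)
l(A) = 2 (l(A) = -2 + (-1 + 5) = -2 + 4 = 2)
G(E, g) = -2 - 54*E (G(E, g) = E*(-54) - 2 = -54*E - 2 = -2 - 54*E)
(-124 + 1/(19 + G(l(5), 8)))**2 = (-124 + 1/(19 + (-2 - 54*2)))**2 = (-124 + 1/(19 + (-2 - 108)))**2 = (-124 + 1/(19 - 110))**2 = (-124 + 1/(-91))**2 = (-124 - 1/91)**2 = (-11285/91)**2 = 127351225/8281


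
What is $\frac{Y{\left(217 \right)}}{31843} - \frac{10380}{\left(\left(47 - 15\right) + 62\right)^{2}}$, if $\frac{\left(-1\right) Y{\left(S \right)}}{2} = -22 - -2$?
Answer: $- \frac{82544225}{70341187} \approx -1.1735$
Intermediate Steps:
$Y{\left(S \right)} = 40$ ($Y{\left(S \right)} = - 2 \left(-22 - -2\right) = - 2 \left(-22 + 2\right) = \left(-2\right) \left(-20\right) = 40$)
$\frac{Y{\left(217 \right)}}{31843} - \frac{10380}{\left(\left(47 - 15\right) + 62\right)^{2}} = \frac{40}{31843} - \frac{10380}{\left(\left(47 - 15\right) + 62\right)^{2}} = 40 \cdot \frac{1}{31843} - \frac{10380}{\left(\left(47 - 15\right) + 62\right)^{2}} = \frac{40}{31843} - \frac{10380}{\left(32 + 62\right)^{2}} = \frac{40}{31843} - \frac{10380}{94^{2}} = \frac{40}{31843} - \frac{10380}{8836} = \frac{40}{31843} - \frac{2595}{2209} = - \frac{82544225}{70341187}$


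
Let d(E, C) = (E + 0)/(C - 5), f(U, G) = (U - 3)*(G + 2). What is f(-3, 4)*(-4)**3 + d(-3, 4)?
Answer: 2307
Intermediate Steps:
f(U, G) = (-3 + U)*(2 + G)
d(E, C) = E/(-5 + C)
f(-3, 4)*(-4)**3 + d(-3, 4) = (-6 - 3*4 + 2*(-3) + 4*(-3))*(-4)**3 - 3/(-5 + 4) = (-6 - 12 - 6 - 12)*(-64) - 3/(-1) = -36*(-64) - 3*(-1) = 2304 + 3 = 2307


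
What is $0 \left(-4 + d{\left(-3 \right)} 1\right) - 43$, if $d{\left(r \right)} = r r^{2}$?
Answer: $-43$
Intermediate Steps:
$d{\left(r \right)} = r^{3}$
$0 \left(-4 + d{\left(-3 \right)} 1\right) - 43 = 0 \left(-4 + \left(-3\right)^{3} \cdot 1\right) - 43 = 0 \left(-4 - 27\right) - 43 = 0 \left(-31\right) - 43 = 0 - 43 = -43$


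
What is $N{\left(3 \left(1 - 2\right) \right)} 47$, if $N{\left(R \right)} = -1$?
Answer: $-47$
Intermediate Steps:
$N{\left(3 \left(1 - 2\right) \right)} 47 = \left(-1\right) 47 = -47$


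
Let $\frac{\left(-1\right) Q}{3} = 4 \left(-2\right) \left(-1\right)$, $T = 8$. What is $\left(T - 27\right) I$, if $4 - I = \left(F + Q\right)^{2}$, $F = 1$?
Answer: $9975$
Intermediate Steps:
$Q = -24$ ($Q = - 3 \cdot 4 \left(-2\right) \left(-1\right) = - 3 \left(\left(-8\right) \left(-1\right)\right) = \left(-3\right) 8 = -24$)
$I = -525$ ($I = 4 - \left(1 - 24\right)^{2} = 4 - \left(-23\right)^{2} = 4 - 529 = -525$)
$\left(T - 27\right) I = \left(8 - 27\right) \left(-525\right) = \left(-19\right) \left(-525\right) = 9975$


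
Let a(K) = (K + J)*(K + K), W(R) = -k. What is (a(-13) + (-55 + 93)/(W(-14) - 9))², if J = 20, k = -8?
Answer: 48400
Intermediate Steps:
W(R) = 8 (W(R) = -1*(-8) = 8)
a(K) = 2*K*(20 + K) (a(K) = (K + 20)*(K + K) = (20 + K)*(2*K) = 2*K*(20 + K))
(a(-13) + (-55 + 93)/(W(-14) - 9))² = (2*(-13)*(20 - 13) + (-55 + 93)/(8 - 9))² = (2*(-13)*7 + 38/(-1))² = (-182 + 38*(-1))² = (-182 - 38)² = (-220)² = 48400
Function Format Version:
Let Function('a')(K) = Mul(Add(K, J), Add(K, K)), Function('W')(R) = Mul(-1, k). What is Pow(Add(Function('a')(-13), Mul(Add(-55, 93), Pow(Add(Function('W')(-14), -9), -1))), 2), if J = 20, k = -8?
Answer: 48400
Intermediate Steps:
Function('W')(R) = 8 (Function('W')(R) = Mul(-1, -8) = 8)
Function('a')(K) = Mul(2, K, Add(20, K)) (Function('a')(K) = Mul(Add(K, 20), Add(K, K)) = Mul(Add(20, K), Mul(2, K)) = Mul(2, K, Add(20, K)))
Pow(Add(Function('a')(-13), Mul(Add(-55, 93), Pow(Add(Function('W')(-14), -9), -1))), 2) = Pow(Add(Mul(2, -13, Add(20, -13)), Mul(Add(-55, 93), Pow(Add(8, -9), -1))), 2) = Pow(Add(Mul(2, -13, 7), Mul(38, Pow(-1, -1))), 2) = Pow(Add(-182, Mul(38, -1)), 2) = Pow(Add(-182, -38), 2) = Pow(-220, 2) = 48400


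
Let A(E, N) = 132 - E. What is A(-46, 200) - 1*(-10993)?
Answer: 11171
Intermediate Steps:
A(-46, 200) - 1*(-10993) = (132 - 1*(-46)) - 1*(-10993) = (132 + 46) + 10993 = 178 + 10993 = 11171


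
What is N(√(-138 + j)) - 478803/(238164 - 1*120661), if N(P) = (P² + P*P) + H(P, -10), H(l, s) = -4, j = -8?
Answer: -35259691/117503 ≈ -300.07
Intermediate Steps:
N(P) = -4 + 2*P² (N(P) = (P² + P*P) - 4 = (P² + P²) - 4 = 2*P² - 4 = -4 + 2*P²)
N(√(-138 + j)) - 478803/(238164 - 1*120661) = (-4 + 2*(√(-138 - 8))²) - 478803/(238164 - 1*120661) = (-4 + 2*(√(-146))²) - 478803/(238164 - 120661) = (-4 + 2*(I*√146)²) - 478803/117503 = (-4 + 2*(-146)) - 478803*1/117503 = (-4 - 292) - 478803/117503 = -296 - 478803/117503 = -35259691/117503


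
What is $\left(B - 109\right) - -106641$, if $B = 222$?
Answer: $106754$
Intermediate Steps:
$\left(B - 109\right) - -106641 = \left(222 - 109\right) - -106641 = 113 + 106641 = 106754$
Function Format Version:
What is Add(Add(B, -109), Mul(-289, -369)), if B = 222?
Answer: 106754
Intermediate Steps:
Add(Add(B, -109), Mul(-289, -369)) = Add(Add(222, -109), Mul(-289, -369)) = Add(113, 106641) = 106754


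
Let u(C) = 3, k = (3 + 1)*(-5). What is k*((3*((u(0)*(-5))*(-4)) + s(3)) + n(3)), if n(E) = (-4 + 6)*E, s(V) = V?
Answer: -3780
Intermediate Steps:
k = -20 (k = 4*(-5) = -20)
n(E) = 2*E
k*((3*((u(0)*(-5))*(-4)) + s(3)) + n(3)) = -20*((3*((3*(-5))*(-4)) + 3) + 2*3) = -20*((3*(-15*(-4)) + 3) + 6) = -20*((3*60 + 3) + 6) = -20*((180 + 3) + 6) = -20*(183 + 6) = -20*189 = -3780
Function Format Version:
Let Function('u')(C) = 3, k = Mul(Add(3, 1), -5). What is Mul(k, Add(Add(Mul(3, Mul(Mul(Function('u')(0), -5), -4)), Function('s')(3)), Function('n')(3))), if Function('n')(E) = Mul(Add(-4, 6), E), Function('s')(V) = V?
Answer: -3780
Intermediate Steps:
k = -20 (k = Mul(4, -5) = -20)
Function('n')(E) = Mul(2, E)
Mul(k, Add(Add(Mul(3, Mul(Mul(Function('u')(0), -5), -4)), Function('s')(3)), Function('n')(3))) = Mul(-20, Add(Add(Mul(3, Mul(Mul(3, -5), -4)), 3), Mul(2, 3))) = Mul(-20, Add(Add(Mul(3, Mul(-15, -4)), 3), 6)) = Mul(-20, Add(Add(Mul(3, 60), 3), 6)) = Mul(-20, Add(Add(180, 3), 6)) = Mul(-20, Add(183, 6)) = Mul(-20, 189) = -3780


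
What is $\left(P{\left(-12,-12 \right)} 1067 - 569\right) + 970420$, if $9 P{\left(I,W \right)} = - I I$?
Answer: $952779$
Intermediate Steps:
$P{\left(I,W \right)} = - \frac{I^{2}}{9}$ ($P{\left(I,W \right)} = \frac{\left(-1\right) I I}{9} = \frac{\left(-1\right) I^{2}}{9} = - \frac{I^{2}}{9}$)
$\left(P{\left(-12,-12 \right)} 1067 - 569\right) + 970420 = \left(- \frac{\left(-12\right)^{2}}{9} \cdot 1067 - 569\right) + 970420 = \left(\left(- \frac{1}{9}\right) 144 \cdot 1067 - 569\right) + 970420 = \left(\left(-16\right) 1067 - 569\right) + 970420 = \left(-17072 - 569\right) + 970420 = -17641 + 970420 = 952779$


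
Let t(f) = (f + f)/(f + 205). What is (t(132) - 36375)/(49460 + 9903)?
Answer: -12258111/20005331 ≈ -0.61274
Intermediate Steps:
t(f) = 2*f/(205 + f) (t(f) = (2*f)/(205 + f) = 2*f/(205 + f))
(t(132) - 36375)/(49460 + 9903) = (2*132/(205 + 132) - 36375)/(49460 + 9903) = (2*132/337 - 36375)/59363 = (2*132*(1/337) - 36375)*(1/59363) = (264/337 - 36375)*(1/59363) = -12258111/337*1/59363 = -12258111/20005331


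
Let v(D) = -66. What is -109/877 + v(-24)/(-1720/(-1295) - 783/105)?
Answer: 74092057/6960749 ≈ 10.644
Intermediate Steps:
-109/877 + v(-24)/(-1720/(-1295) - 783/105) = -109/877 - 66/(-1720/(-1295) - 783/105) = -109*1/877 - 66/(-1720*(-1/1295) - 783*1/105) = -109/877 - 66/(344/259 - 261/35) = -109/877 - 66/(-7937/1295) = -109/877 - 66*(-1295/7937) = -109/877 + 85470/7937 = 74092057/6960749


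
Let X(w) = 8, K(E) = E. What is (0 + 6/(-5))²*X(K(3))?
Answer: 288/25 ≈ 11.520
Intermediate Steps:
(0 + 6/(-5))²*X(K(3)) = (0 + 6/(-5))²*8 = (0 + 6*(-⅕))²*8 = (0 - 6/5)²*8 = (-6/5)²*8 = (36/25)*8 = 288/25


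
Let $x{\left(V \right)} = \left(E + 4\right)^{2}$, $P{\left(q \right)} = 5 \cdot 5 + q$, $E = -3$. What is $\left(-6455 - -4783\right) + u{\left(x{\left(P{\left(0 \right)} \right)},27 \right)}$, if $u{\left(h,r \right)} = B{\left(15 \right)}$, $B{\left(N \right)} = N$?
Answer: $-1657$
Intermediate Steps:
$P{\left(q \right)} = 25 + q$
$x{\left(V \right)} = 1$ ($x{\left(V \right)} = \left(-3 + 4\right)^{2} = 1^{2} = 1$)
$u{\left(h,r \right)} = 15$
$\left(-6455 - -4783\right) + u{\left(x{\left(P{\left(0 \right)} \right)},27 \right)} = \left(-6455 - -4783\right) + 15 = \left(-6455 + 4783\right) + 15 = -1672 + 15 = -1657$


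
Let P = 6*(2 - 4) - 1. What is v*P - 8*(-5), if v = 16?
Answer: -168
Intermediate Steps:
P = -13 (P = 6*(-2) - 1 = -12 - 1 = -13)
v*P - 8*(-5) = 16*(-13) - 8*(-5) = -208 + 40 = -168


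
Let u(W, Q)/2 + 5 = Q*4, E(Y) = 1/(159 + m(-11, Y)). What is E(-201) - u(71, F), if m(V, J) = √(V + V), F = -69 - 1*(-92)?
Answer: (-174*√22 + 27665*I)/(√22 - 159*I) ≈ -173.99 - 0.00018537*I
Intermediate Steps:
F = 23 (F = -69 + 92 = 23)
m(V, J) = √2*√V (m(V, J) = √(2*V) = √2*√V)
E(Y) = 1/(159 + I*√22) (E(Y) = 1/(159 + √2*√(-11)) = 1/(159 + √2*(I*√11)) = 1/(159 + I*√22))
u(W, Q) = -10 + 8*Q (u(W, Q) = -10 + 2*(Q*4) = -10 + 2*(4*Q) = -10 + 8*Q)
E(-201) - u(71, F) = (159/25303 - I*√22/25303) - (-10 + 8*23) = (159/25303 - I*√22/25303) - (-10 + 184) = (159/25303 - I*√22/25303) - 1*174 = (159/25303 - I*√22/25303) - 174 = -4402563/25303 - I*√22/25303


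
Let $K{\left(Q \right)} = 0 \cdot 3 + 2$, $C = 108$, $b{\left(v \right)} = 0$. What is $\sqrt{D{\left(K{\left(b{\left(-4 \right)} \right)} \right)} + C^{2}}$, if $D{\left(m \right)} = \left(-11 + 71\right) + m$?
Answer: $\sqrt{11726} \approx 108.29$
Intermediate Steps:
$K{\left(Q \right)} = 2$ ($K{\left(Q \right)} = 0 + 2 = 2$)
$D{\left(m \right)} = 60 + m$
$\sqrt{D{\left(K{\left(b{\left(-4 \right)} \right)} \right)} + C^{2}} = \sqrt{\left(60 + 2\right) + 108^{2}} = \sqrt{62 + 11664} = \sqrt{11726}$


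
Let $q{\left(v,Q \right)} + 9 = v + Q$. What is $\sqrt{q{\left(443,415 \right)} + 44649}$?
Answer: $\sqrt{45498} \approx 213.3$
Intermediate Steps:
$q{\left(v,Q \right)} = -9 + Q + v$ ($q{\left(v,Q \right)} = -9 + \left(v + Q\right) = -9 + \left(Q + v\right) = -9 + Q + v$)
$\sqrt{q{\left(443,415 \right)} + 44649} = \sqrt{\left(-9 + 415 + 443\right) + 44649} = \sqrt{849 + 44649} = \sqrt{45498}$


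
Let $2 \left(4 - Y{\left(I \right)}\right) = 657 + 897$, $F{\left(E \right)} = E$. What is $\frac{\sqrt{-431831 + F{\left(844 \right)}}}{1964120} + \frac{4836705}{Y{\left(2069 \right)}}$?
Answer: $- \frac{4836705}{773} + \frac{i \sqrt{430987}}{1964120} \approx -6257.1 + 0.00033424 i$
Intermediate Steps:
$Y{\left(I \right)} = -773$ ($Y{\left(I \right)} = 4 - \frac{657 + 897}{2} = 4 - 777 = -773$)
$\frac{\sqrt{-431831 + F{\left(844 \right)}}}{1964120} + \frac{4836705}{Y{\left(2069 \right)}} = \frac{\sqrt{-431831 + 844}}{1964120} + \frac{4836705}{-773} = \sqrt{-430987} \cdot \frac{1}{1964120} + 4836705 \left(- \frac{1}{773}\right) = i \sqrt{430987} \cdot \frac{1}{1964120} - \frac{4836705}{773} = \frac{i \sqrt{430987}}{1964120} - \frac{4836705}{773} = - \frac{4836705}{773} + \frac{i \sqrt{430987}}{1964120}$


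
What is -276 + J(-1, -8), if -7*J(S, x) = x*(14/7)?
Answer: -1916/7 ≈ -273.71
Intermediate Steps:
J(S, x) = -2*x/7 (J(S, x) = -x*14/7/7 = -x*14*(1/7)/7 = -x*2/7 = -2*x/7)
-276 + J(-1, -8) = -276 - 2/7*(-8) = -276 + 16/7 = -1916/7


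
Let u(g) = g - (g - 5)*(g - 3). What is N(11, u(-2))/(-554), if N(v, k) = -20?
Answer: 10/277 ≈ 0.036101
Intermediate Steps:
u(g) = g - (-5 + g)*(-3 + g)
N(11, u(-2))/(-554) = -20/(-554) = -20*(-1/554) = 10/277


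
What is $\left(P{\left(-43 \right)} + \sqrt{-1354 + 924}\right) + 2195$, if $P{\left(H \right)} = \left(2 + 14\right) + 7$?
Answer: $2218 + i \sqrt{430} \approx 2218.0 + 20.736 i$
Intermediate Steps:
$P{\left(H \right)} = 23$ ($P{\left(H \right)} = 16 + 7 = 23$)
$\left(P{\left(-43 \right)} + \sqrt{-1354 + 924}\right) + 2195 = \left(23 + \sqrt{-1354 + 924}\right) + 2195 = \left(23 + \sqrt{-430}\right) + 2195 = \left(23 + i \sqrt{430}\right) + 2195 = 2218 + i \sqrt{430}$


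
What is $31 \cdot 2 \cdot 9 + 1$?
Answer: $559$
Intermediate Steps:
$31 \cdot 2 \cdot 9 + 1 = 31 \cdot 18 + 1 = 558 + 1 = 559$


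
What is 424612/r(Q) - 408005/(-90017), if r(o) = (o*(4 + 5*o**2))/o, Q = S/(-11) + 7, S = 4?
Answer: 4635966874529/2442071193 ≈ 1898.4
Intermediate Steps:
Q = 73/11 (Q = 4/(-11) + 7 = -1/11*4 + 7 = -4/11 + 7 = 73/11 ≈ 6.6364)
r(o) = 4 + 5*o**2
424612/r(Q) - 408005/(-90017) = 424612/(4 + 5*(73/11)**2) - 408005/(-90017) = 424612/(4 + 5*(5329/121)) - 408005*(-1/90017) = 424612/(4 + 26645/121) + 408005/90017 = 424612/(27129/121) + 408005/90017 = 424612*(121/27129) + 408005/90017 = 51378052/27129 + 408005/90017 = 4635966874529/2442071193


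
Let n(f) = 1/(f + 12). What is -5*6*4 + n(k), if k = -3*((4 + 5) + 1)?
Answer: -2161/18 ≈ -120.06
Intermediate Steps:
k = -30 (k = -3*(9 + 1) = -3*10 = -30)
n(f) = 1/(12 + f)
-5*6*4 + n(k) = -5*6*4 + 1/(12 - 30) = -30*4 + 1/(-18) = -120 - 1/18 = -2161/18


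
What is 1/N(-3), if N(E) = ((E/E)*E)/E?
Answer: 1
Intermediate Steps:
N(E) = 1 (N(E) = (1*E)/E = E/E = 1)
1/N(-3) = 1/1 = 1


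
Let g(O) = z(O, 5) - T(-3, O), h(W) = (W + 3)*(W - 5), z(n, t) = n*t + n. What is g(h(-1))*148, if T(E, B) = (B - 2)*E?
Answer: -16872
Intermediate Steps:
z(n, t) = n + n*t
T(E, B) = E*(-2 + B) (T(E, B) = (-2 + B)*E = E*(-2 + B))
h(W) = (-5 + W)*(3 + W) (h(W) = (3 + W)*(-5 + W) = (-5 + W)*(3 + W))
g(O) = -6 + 9*O (g(O) = O*(1 + 5) - (-3)*(-2 + O) = O*6 - (6 - 3*O) = 6*O + (-6 + 3*O) = -6 + 9*O)
g(h(-1))*148 = (-6 + 9*(-15 + (-1)² - 2*(-1)))*148 = (-6 + 9*(-15 + 1 + 2))*148 = (-6 + 9*(-12))*148 = (-6 - 108)*148 = -114*148 = -16872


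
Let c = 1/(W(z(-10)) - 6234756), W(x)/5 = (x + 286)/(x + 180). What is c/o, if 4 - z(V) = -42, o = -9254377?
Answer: 113/6519954744419446 ≈ 1.7331e-14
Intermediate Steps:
z(V) = 46 (z(V) = 4 - 1*(-42) = 4 + 42 = 46)
W(x) = 5*(286 + x)/(180 + x) (W(x) = 5*((x + 286)/(x + 180)) = 5*((286 + x)/(180 + x)) = 5*(286 + x)/(180 + x))
c = -113/704526598 (c = 1/(5*(286 + 46)/(180 + 46) - 6234756) = 1/(5*332/226 - 6234756) = 1/(5*(1/226)*332 - 6234756) = 1/(830/113 - 6234756) = 1/(-704526598/113) = -113/704526598 ≈ -1.6039e-7)
c/o = -113/704526598/(-9254377) = -113/704526598*(-1/9254377) = 113/6519954744419446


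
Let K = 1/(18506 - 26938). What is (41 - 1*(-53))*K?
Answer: -47/4216 ≈ -0.011148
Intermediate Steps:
K = -1/8432 (K = 1/(-8432) = -1/8432 ≈ -0.00011860)
(41 - 1*(-53))*K = (41 - 1*(-53))*(-1/8432) = (41 + 53)*(-1/8432) = 94*(-1/8432) = -47/4216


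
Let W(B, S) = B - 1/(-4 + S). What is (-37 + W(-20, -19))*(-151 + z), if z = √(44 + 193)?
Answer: 197810/23 - 1310*√237/23 ≈ 7723.6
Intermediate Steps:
z = √237 ≈ 15.395
(-37 + W(-20, -19))*(-151 + z) = (-37 + (-1 - 4*(-20) - 20*(-19))/(-4 - 19))*(-151 + √237) = (-37 + (-1 + 80 + 380)/(-23))*(-151 + √237) = (-37 - 1/23*459)*(-151 + √237) = (-37 - 459/23)*(-151 + √237) = -1310*(-151 + √237)/23 = 197810/23 - 1310*√237/23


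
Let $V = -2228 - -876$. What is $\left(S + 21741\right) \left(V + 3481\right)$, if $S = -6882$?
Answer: $31634811$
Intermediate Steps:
$V = -1352$ ($V = -2228 + 876 = -1352$)
$\left(S + 21741\right) \left(V + 3481\right) = \left(-6882 + 21741\right) \left(-1352 + 3481\right) = 14859 \cdot 2129 = 31634811$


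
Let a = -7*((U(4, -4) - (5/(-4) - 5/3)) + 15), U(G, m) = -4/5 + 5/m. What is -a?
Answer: 1666/15 ≈ 111.07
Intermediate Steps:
U(G, m) = -⅘ + 5/m (U(G, m) = -4*⅕ + 5/m = -⅘ + 5/m)
a = -1666/15 (a = -7*(((-⅘ + 5/(-4)) - (5/(-4) - 5/3)) + 15) = -7*(((-⅘ + 5*(-¼)) - (5*(-¼) - 5*⅓)) + 15) = -7*(((-⅘ - 5/4) - (-5/4 - 5/3)) + 15) = -7*((-41/20 - 1*(-35/12)) + 15) = -7*((-41/20 + 35/12) + 15) = -7*(13/15 + 15) = -7*238/15 = -1666/15 ≈ -111.07)
-a = -1*(-1666/15) = 1666/15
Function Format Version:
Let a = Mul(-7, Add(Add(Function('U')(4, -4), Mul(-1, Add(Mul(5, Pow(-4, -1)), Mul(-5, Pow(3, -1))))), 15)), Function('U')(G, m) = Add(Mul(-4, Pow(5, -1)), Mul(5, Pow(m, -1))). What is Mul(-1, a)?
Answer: Rational(1666, 15) ≈ 111.07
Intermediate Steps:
Function('U')(G, m) = Add(Rational(-4, 5), Mul(5, Pow(m, -1))) (Function('U')(G, m) = Add(Mul(-4, Rational(1, 5)), Mul(5, Pow(m, -1))) = Add(Rational(-4, 5), Mul(5, Pow(m, -1))))
a = Rational(-1666, 15) (a = Mul(-7, Add(Add(Add(Rational(-4, 5), Mul(5, Pow(-4, -1))), Mul(-1, Add(Mul(5, Pow(-4, -1)), Mul(-5, Pow(3, -1))))), 15)) = Mul(-7, Add(Add(Add(Rational(-4, 5), Mul(5, Rational(-1, 4))), Mul(-1, Add(Mul(5, Rational(-1, 4)), Mul(-5, Rational(1, 3))))), 15)) = Mul(-7, Add(Add(Add(Rational(-4, 5), Rational(-5, 4)), Mul(-1, Add(Rational(-5, 4), Rational(-5, 3)))), 15)) = Mul(-7, Add(Add(Rational(-41, 20), Mul(-1, Rational(-35, 12))), 15)) = Mul(-7, Add(Add(Rational(-41, 20), Rational(35, 12)), 15)) = Mul(-7, Add(Rational(13, 15), 15)) = Mul(-7, Rational(238, 15)) = Rational(-1666, 15) ≈ -111.07)
Mul(-1, a) = Mul(-1, Rational(-1666, 15)) = Rational(1666, 15)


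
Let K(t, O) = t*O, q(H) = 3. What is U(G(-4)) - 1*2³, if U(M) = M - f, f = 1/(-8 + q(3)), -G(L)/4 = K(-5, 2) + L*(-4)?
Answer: -159/5 ≈ -31.800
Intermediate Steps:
K(t, O) = O*t
G(L) = 40 + 16*L (G(L) = -4*(2*(-5) + L*(-4)) = -4*(-10 - 4*L) = 40 + 16*L)
f = -⅕ (f = 1/(-8 + 3) = 1/(-5) = -⅕ ≈ -0.20000)
U(M) = ⅕ + M (U(M) = M - 1*(-⅕) = M + ⅕ = ⅕ + M)
U(G(-4)) - 1*2³ = (⅕ + (40 + 16*(-4))) - 1*2³ = (⅕ + (40 - 64)) - 1*8 = (⅕ - 24) - 8 = -119/5 - 8 = -159/5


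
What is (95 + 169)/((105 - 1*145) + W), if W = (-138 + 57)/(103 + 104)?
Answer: -6072/929 ≈ -6.5361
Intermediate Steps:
W = -9/23 (W = -81/207 = -81*1/207 = -9/23 ≈ -0.39130)
(95 + 169)/((105 - 1*145) + W) = (95 + 169)/((105 - 1*145) - 9/23) = 264/((105 - 145) - 9/23) = 264/(-40 - 9/23) = 264/(-929/23) = 264*(-23/929) = -6072/929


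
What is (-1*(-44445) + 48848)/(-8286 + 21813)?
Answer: 93293/13527 ≈ 6.8968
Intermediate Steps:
(-1*(-44445) + 48848)/(-8286 + 21813) = (44445 + 48848)/13527 = 93293*(1/13527) = 93293/13527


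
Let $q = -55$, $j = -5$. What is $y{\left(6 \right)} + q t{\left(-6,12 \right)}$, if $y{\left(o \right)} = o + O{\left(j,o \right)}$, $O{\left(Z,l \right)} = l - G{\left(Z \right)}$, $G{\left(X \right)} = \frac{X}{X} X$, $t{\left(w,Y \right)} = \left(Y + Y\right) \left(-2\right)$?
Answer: $2657$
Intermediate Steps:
$t{\left(w,Y \right)} = - 4 Y$ ($t{\left(w,Y \right)} = 2 Y \left(-2\right) = - 4 Y$)
$G{\left(X \right)} = X$ ($G{\left(X \right)} = 1 X = X$)
$O{\left(Z,l \right)} = l - Z$
$y{\left(o \right)} = 5 + 2 o$ ($y{\left(o \right)} = o + \left(o - -5\right) = o + \left(o + 5\right) = o + \left(5 + o\right) = 5 + 2 o$)
$y{\left(6 \right)} + q t{\left(-6,12 \right)} = \left(5 + 2 \cdot 6\right) - 55 \left(\left(-4\right) 12\right) = \left(5 + 12\right) - -2640 = 17 + 2640 = 2657$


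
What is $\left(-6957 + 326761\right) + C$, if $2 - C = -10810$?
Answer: $330616$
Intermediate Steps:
$C = 10812$ ($C = 2 - -10810 = 2 + 10810 = 10812$)
$\left(-6957 + 326761\right) + C = \left(-6957 + 326761\right) + 10812 = 319804 + 10812 = 330616$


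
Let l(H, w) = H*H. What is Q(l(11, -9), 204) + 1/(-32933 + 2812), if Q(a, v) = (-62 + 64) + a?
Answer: 3704882/30121 ≈ 123.00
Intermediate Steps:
l(H, w) = H²
Q(a, v) = 2 + a
Q(l(11, -9), 204) + 1/(-32933 + 2812) = (2 + 11²) + 1/(-32933 + 2812) = (2 + 121) + 1/(-30121) = 123 - 1/30121 = 3704882/30121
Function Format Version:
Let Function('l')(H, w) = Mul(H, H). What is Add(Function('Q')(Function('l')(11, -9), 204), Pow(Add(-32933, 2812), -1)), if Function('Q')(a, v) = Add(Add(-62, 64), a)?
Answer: Rational(3704882, 30121) ≈ 123.00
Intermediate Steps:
Function('l')(H, w) = Pow(H, 2)
Function('Q')(a, v) = Add(2, a)
Add(Function('Q')(Function('l')(11, -9), 204), Pow(Add(-32933, 2812), -1)) = Add(Add(2, Pow(11, 2)), Pow(Add(-32933, 2812), -1)) = Add(Add(2, 121), Pow(-30121, -1)) = Add(123, Rational(-1, 30121)) = Rational(3704882, 30121)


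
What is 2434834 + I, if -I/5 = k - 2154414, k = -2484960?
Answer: 25631704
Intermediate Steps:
I = 23196870 (I = -5*(-2484960 - 2154414) = -5*(-4639374) = 23196870)
2434834 + I = 2434834 + 23196870 = 25631704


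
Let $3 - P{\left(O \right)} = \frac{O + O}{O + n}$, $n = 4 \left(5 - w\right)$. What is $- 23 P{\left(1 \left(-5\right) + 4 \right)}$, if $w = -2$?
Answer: $- \frac{1909}{27} \approx -70.704$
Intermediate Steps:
$n = 28$ ($n = 4 \left(5 - -2\right) = 4 \left(5 + 2\right) = 4 \cdot 7 = 28$)
$P{\left(O \right)} = 3 - \frac{2 O}{28 + O}$ ($P{\left(O \right)} = 3 - \frac{O + O}{O + 28} = 3 - \frac{2 O}{28 + O}$)
$- 23 P{\left(1 \left(-5\right) + 4 \right)} = - 23 \frac{84 + \left(1 \left(-5\right) + 4\right)}{28 + \left(1 \left(-5\right) + 4\right)} = - 23 \frac{84 + \left(-5 + 4\right)}{28 + \left(-5 + 4\right)} = - 23 \frac{84 - 1}{28 - 1} = - 23 \cdot \frac{1}{27} \cdot 83 = \left(-23\right) \frac{83}{27} = - \frac{1909}{27}$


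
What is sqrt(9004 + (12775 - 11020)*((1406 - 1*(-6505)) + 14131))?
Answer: sqrt(38692714) ≈ 6220.3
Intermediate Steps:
sqrt(9004 + (12775 - 11020)*((1406 - 1*(-6505)) + 14131)) = sqrt(9004 + 1755*((1406 + 6505) + 14131)) = sqrt(9004 + 1755*(7911 + 14131)) = sqrt(9004 + 1755*22042) = sqrt(9004 + 38683710) = sqrt(38692714)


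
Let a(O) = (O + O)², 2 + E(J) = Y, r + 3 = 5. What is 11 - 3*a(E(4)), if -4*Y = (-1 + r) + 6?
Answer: -631/4 ≈ -157.75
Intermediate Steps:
r = 2 (r = -3 + 5 = 2)
Y = -7/4 (Y = -((-1 + 2) + 6)/4 = -(1 + 6)/4 = -¼*7 = -7/4 ≈ -1.7500)
E(J) = -15/4 (E(J) = -2 - 7/4 = -15/4)
a(O) = 4*O² (a(O) = (2*O)² = 4*O²)
11 - 3*a(E(4)) = 11 - 12*(-15/4)² = 11 - 12*225/16 = 11 - 3*225/4 = 11 - 675/4 = -631/4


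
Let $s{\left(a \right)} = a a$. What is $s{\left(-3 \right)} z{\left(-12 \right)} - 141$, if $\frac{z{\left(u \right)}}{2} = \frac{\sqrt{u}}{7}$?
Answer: $-141 + \frac{36 i \sqrt{3}}{7} \approx -141.0 + 8.9077 i$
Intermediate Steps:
$s{\left(a \right)} = a^{2}$
$z{\left(u \right)} = \frac{2 \sqrt{u}}{7}$ ($z{\left(u \right)} = 2 \frac{\sqrt{u}}{7} = \frac{2 \sqrt{u}}{7}$)
$s{\left(-3 \right)} z{\left(-12 \right)} - 141 = \left(-3\right)^{2} \frac{2 \sqrt{-12}}{7} - 141 = 9 \frac{2 \cdot 2 i \sqrt{3}}{7} - 141 = 9 \frac{4 i \sqrt{3}}{7} - 141 = \frac{36 i \sqrt{3}}{7} - 141 = -141 + \frac{36 i \sqrt{3}}{7}$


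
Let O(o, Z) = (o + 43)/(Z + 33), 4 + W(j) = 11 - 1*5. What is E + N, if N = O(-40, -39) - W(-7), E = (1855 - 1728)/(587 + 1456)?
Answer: -9961/4086 ≈ -2.4378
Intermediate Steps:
W(j) = 2 (W(j) = -4 + (11 - 1*5) = -4 + (11 - 5) = -4 + 6 = 2)
O(o, Z) = (43 + o)/(33 + Z)
E = 127/2043 ≈ 0.062163
N = -5/2 (N = (43 - 40)/(33 - 39) - 1*2 = 3/(-6) - 2 = -⅙*3 - 2 = -½ - 2 = -5/2 ≈ -2.5000)
E + N = 127/2043 - 5/2 = -9961/4086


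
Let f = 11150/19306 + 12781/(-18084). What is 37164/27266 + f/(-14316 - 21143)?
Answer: 115020938023293245/84386839721998044 ≈ 1.3630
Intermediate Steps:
f = -22556693/174564852 (f = 11150*(1/19306) + 12781*(-1/18084) = 5575/9653 - 12781/18084 = -22556693/174564852 ≈ -0.12922)
37164/27266 + f/(-14316 - 21143) = 37164/27266 - 22556693/(174564852*(-14316 - 21143)) = 37164*(1/27266) - 22556693/174564852/(-35459) = 18582/13633 - 22556693/174564852*(-1/35459) = 18582/13633 + 22556693/6189895087068 = 115020938023293245/84386839721998044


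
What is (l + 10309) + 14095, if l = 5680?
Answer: 30084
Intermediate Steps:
(l + 10309) + 14095 = (5680 + 10309) + 14095 = 15989 + 14095 = 30084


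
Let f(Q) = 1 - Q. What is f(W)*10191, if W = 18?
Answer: -173247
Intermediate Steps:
f(W)*10191 = (1 - 1*18)*10191 = (1 - 18)*10191 = -17*10191 = -173247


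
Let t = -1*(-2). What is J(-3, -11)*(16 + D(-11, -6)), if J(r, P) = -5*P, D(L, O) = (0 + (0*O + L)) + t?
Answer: 385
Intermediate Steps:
t = 2
D(L, O) = 2 + L (D(L, O) = (0 + (0*O + L)) + 2 = (0 + (0 + L)) + 2 = (0 + L) + 2 = L + 2 = 2 + L)
J(-3, -11)*(16 + D(-11, -6)) = (-5*(-11))*(16 + (2 - 11)) = 55*(16 - 9) = 55*7 = 385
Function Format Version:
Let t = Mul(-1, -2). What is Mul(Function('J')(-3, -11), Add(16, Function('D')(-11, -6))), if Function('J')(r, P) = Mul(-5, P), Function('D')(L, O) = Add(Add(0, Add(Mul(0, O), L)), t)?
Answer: 385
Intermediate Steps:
t = 2
Function('D')(L, O) = Add(2, L) (Function('D')(L, O) = Add(Add(0, Add(Mul(0, O), L)), 2) = Add(Add(0, Add(0, L)), 2) = Add(Add(0, L), 2) = Add(L, 2) = Add(2, L))
Mul(Function('J')(-3, -11), Add(16, Function('D')(-11, -6))) = Mul(Mul(-5, -11), Add(16, Add(2, -11))) = Mul(55, Add(16, -9)) = Mul(55, 7) = 385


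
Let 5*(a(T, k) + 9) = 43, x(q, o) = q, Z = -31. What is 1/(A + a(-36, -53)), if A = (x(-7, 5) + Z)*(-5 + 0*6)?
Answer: 5/948 ≈ 0.0052743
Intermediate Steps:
a(T, k) = -⅖ (a(T, k) = -9 + (⅕)*43 = -9 + 43/5 = -⅖)
A = 190 (A = (-7 - 31)*(-5 + 0*6) = -38*(-5 + 0) = -38*(-5) = 190)
1/(A + a(-36, -53)) = 1/(190 - ⅖) = 1/(948/5) = 5/948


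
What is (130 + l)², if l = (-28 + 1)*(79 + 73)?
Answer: 15792676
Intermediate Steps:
l = -4104 (l = -27*152 = -4104)
(130 + l)² = (130 - 4104)² = (-3974)² = 15792676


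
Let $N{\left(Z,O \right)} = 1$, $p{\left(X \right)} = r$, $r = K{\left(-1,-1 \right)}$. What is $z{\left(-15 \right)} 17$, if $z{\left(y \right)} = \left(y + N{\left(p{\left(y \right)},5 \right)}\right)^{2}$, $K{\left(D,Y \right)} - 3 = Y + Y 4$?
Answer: $3332$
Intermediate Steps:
$K{\left(D,Y \right)} = 3 + 5 Y$ ($K{\left(D,Y \right)} = 3 + \left(Y + Y 4\right) = 3 + \left(Y + 4 Y\right) = 3 + 5 Y$)
$r = -2$ ($r = 3 + 5 \left(-1\right) = 3 - 5 = -2$)
$p{\left(X \right)} = -2$
$z{\left(y \right)} = \left(1 + y\right)^{2}$ ($z{\left(y \right)} = \left(y + 1\right)^{2} = \left(1 + y\right)^{2}$)
$z{\left(-15 \right)} 17 = \left(1 - 15\right)^{2} \cdot 17 = \left(-14\right)^{2} \cdot 17 = 196 \cdot 17 = 3332$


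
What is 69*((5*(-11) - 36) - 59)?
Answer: -10350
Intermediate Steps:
69*((5*(-11) - 36) - 59) = 69*((-55 - 36) - 59) = 69*(-91 - 59) = 69*(-150) = -10350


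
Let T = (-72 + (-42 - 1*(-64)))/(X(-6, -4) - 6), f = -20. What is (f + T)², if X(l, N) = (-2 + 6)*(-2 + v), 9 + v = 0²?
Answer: 361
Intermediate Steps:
v = -9 (v = -9 + 0² = -9 + 0 = -9)
X(l, N) = -44 (X(l, N) = (-2 + 6)*(-2 - 9) = 4*(-11) = -44)
T = 1 (T = (-72 + (-42 - 1*(-64)))/(-44 - 6) = (-72 + (-42 + 64))/(-50) = (-72 + 22)*(-1/50) = -50*(-1/50) = 1)
(f + T)² = (-20 + 1)² = (-19)² = 361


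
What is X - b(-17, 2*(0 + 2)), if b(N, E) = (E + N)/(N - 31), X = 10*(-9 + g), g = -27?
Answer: -17293/48 ≈ -360.27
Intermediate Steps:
X = -360 (X = 10*(-9 - 27) = 10*(-36) = -360)
b(N, E) = (E + N)/(-31 + N)
X - b(-17, 2*(0 + 2)) = -360 - (2*(0 + 2) - 17)/(-31 - 17) = -360 - (2*2 - 17)/(-48) = -360 - (-1)*(4 - 17)/48 = -360 - (-1)*(-13)/48 = -360 - 1*13/48 = -360 - 13/48 = -17293/48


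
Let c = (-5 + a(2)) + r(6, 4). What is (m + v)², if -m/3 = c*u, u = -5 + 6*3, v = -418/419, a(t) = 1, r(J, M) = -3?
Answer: 12988932961/175561 ≈ 73985.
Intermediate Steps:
v = -418/419 (v = -418*1/419 = -418/419 ≈ -0.99761)
c = -7 (c = (-5 + 1) - 3 = -4 - 3 = -7)
u = 13 (u = -5 + 18 = 13)
m = 273 (m = -(-21)*13 = -3*(-91) = 273)
(m + v)² = (273 - 418/419)² = (113969/419)² = 12988932961/175561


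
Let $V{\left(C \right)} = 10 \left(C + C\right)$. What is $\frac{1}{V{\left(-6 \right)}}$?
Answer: $- \frac{1}{120} \approx -0.0083333$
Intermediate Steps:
$V{\left(C \right)} = 20 C$ ($V{\left(C \right)} = 10 \cdot 2 C = 20 C$)
$\frac{1}{V{\left(-6 \right)}} = \frac{1}{20 \left(-6\right)} = \frac{1}{-120} = - \frac{1}{120}$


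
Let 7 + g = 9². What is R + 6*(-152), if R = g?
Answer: -838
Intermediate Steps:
g = 74 (g = -7 + 9² = -7 + 81 = 74)
R = 74
R + 6*(-152) = 74 + 6*(-152) = 74 - 912 = -838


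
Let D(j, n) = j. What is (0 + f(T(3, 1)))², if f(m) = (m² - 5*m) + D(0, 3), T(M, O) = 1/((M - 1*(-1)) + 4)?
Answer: 1521/4096 ≈ 0.37134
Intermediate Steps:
T(M, O) = 1/(5 + M) (T(M, O) = 1/((M + 1) + 4) = 1/((1 + M) + 4) = 1/(5 + M))
f(m) = m² - 5*m (f(m) = (m² - 5*m) + 0 = m² - 5*m)
(0 + f(T(3, 1)))² = (0 + (-5 + 1/(5 + 3))/(5 + 3))² = (0 + (-5 + 1/8)/8)² = (0 + (-5 + ⅛)/8)² = (0 + (⅛)*(-39/8))² = (0 - 39/64)² = (-39/64)² = 1521/4096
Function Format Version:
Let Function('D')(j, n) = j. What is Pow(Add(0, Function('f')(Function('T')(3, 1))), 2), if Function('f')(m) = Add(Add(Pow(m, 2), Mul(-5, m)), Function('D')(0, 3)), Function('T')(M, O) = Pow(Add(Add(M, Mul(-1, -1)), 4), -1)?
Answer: Rational(1521, 4096) ≈ 0.37134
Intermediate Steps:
Function('T')(M, O) = Pow(Add(5, M), -1) (Function('T')(M, O) = Pow(Add(Add(M, 1), 4), -1) = Pow(Add(Add(1, M), 4), -1) = Pow(Add(5, M), -1))
Function('f')(m) = Add(Pow(m, 2), Mul(-5, m)) (Function('f')(m) = Add(Add(Pow(m, 2), Mul(-5, m)), 0) = Add(Pow(m, 2), Mul(-5, m)))
Pow(Add(0, Function('f')(Function('T')(3, 1))), 2) = Pow(Add(0, Mul(Pow(Add(5, 3), -1), Add(-5, Pow(Add(5, 3), -1)))), 2) = Pow(Add(0, Mul(Pow(8, -1), Add(-5, Pow(8, -1)))), 2) = Pow(Add(0, Mul(Rational(1, 8), Add(-5, Rational(1, 8)))), 2) = Pow(Add(0, Mul(Rational(1, 8), Rational(-39, 8))), 2) = Pow(Add(0, Rational(-39, 64)), 2) = Pow(Rational(-39, 64), 2) = Rational(1521, 4096)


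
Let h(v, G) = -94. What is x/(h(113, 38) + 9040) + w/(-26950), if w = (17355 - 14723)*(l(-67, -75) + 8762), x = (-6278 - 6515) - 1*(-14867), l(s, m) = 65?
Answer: -1060119989/1230075 ≈ -861.83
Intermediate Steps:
x = 2074 (x = -12793 + 14867 = 2074)
w = 23232664 (w = (17355 - 14723)*(65 + 8762) = 2632*8827 = 23232664)
x/(h(113, 38) + 9040) + w/(-26950) = 2074/(-94 + 9040) + 23232664/(-26950) = 2074/8946 + 23232664*(-1/26950) = 2074*(1/8946) - 237068/275 = 1037/4473 - 237068/275 = -1060119989/1230075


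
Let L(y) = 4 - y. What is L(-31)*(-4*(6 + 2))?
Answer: -1120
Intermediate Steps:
L(-31)*(-4*(6 + 2)) = (4 - 1*(-31))*(-4*(6 + 2)) = (4 + 31)*(-4*8) = 35*(-32) = -1120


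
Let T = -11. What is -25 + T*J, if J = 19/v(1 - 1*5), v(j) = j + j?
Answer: 9/8 ≈ 1.1250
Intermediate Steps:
v(j) = 2*j
J = -19/8 (J = 19/((2*(1 - 1*5))) = 19/((2*(1 - 5))) = 19/((2*(-4))) = 19/(-8) = 19*(-1/8) = -19/8 ≈ -2.3750)
-25 + T*J = -25 - 11*(-19/8) = -25 + 209/8 = 9/8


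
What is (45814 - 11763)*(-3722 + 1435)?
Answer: -77874637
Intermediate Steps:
(45814 - 11763)*(-3722 + 1435) = 34051*(-2287) = -77874637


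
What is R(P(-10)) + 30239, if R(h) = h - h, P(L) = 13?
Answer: 30239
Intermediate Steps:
R(h) = 0
R(P(-10)) + 30239 = 0 + 30239 = 30239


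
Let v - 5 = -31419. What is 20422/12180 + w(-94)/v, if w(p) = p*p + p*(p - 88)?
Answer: 81384697/95655630 ≈ 0.85081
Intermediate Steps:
v = -31414 (v = 5 - 31419 = -31414)
w(p) = p² + p*(-88 + p)
20422/12180 + w(-94)/v = 20422/12180 + (2*(-94)*(-44 - 94))/(-31414) = 20422*(1/12180) + (2*(-94)*(-138))*(-1/31414) = 10211/6090 + 25944*(-1/31414) = 10211/6090 - 12972/15707 = 81384697/95655630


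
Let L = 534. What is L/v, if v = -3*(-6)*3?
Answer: 89/9 ≈ 9.8889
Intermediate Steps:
v = 54 (v = 18*3 = 54)
L/v = 534/54 = 534*(1/54) = 89/9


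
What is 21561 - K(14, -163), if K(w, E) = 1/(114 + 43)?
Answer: 3385076/157 ≈ 21561.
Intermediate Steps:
K(w, E) = 1/157
21561 - K(14, -163) = 21561 - 1*1/157 = 21561 - 1/157 = 3385076/157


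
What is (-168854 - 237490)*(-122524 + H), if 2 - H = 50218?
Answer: 70191862560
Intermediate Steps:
H = -50216 (H = 2 - 1*50218 = 2 - 50218 = -50216)
(-168854 - 237490)*(-122524 + H) = (-168854 - 237490)*(-122524 - 50216) = -406344*(-172740) = 70191862560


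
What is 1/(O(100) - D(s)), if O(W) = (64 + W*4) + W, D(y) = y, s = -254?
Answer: 1/818 ≈ 0.0012225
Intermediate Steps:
O(W) = 64 + 5*W (O(W) = (64 + 4*W) + W = 64 + 5*W)
1/(O(100) - D(s)) = 1/((64 + 5*100) - 1*(-254)) = 1/((64 + 500) + 254) = 1/(564 + 254) = 1/818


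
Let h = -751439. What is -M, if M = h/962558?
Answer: 751439/962558 ≈ 0.78067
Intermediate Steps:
M = -751439/962558 ≈ -0.78067
-M = -1*(-751439/962558) = 751439/962558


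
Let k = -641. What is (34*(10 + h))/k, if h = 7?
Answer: -578/641 ≈ -0.90172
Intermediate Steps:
(34*(10 + h))/k = (34*(10 + 7))/(-641) = (34*17)*(-1/641) = 578*(-1/641) = -578/641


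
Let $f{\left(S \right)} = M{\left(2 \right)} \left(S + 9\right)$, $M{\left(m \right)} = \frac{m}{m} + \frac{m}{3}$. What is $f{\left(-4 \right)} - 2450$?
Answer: $- \frac{7325}{3} \approx -2441.7$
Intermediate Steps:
$M{\left(m \right)} = 1 + \frac{m}{3}$ ($M{\left(m \right)} = 1 + m \frac{1}{3} = 1 + \frac{m}{3}$)
$f{\left(S \right)} = 15 + \frac{5 S}{3}$ ($f{\left(S \right)} = \left(1 + \frac{1}{3} \cdot 2\right) \left(S + 9\right) = \left(1 + \frac{2}{3}\right) \left(9 + S\right) = \frac{5 \left(9 + S\right)}{3} = 15 + \frac{5 S}{3}$)
$f{\left(-4 \right)} - 2450 = \left(15 + \frac{5}{3} \left(-4\right)\right) - 2450 = \left(15 - \frac{20}{3}\right) - 2450 = \frac{25}{3} - 2450 = - \frac{7325}{3}$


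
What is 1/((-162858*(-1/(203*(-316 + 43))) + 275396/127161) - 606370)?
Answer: -2349045153/1424392325096348 ≈ -1.6492e-6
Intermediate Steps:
1/((-162858*(-1/(203*(-316 + 43))) + 275396/127161) - 606370) = 1/((-162858/((-273*(-203))) + 275396*(1/127161)) - 606370) = 1/((-162858/55419 + 275396/127161) - 606370) = 1/((-162858*1/55419 + 275396/127161) - 606370) = 1/((-54286/18473 + 275396/127161) - 606370) = 1/(-1815671738/2349045153 - 606370) = 1/(-1424392325096348/2349045153) = -2349045153/1424392325096348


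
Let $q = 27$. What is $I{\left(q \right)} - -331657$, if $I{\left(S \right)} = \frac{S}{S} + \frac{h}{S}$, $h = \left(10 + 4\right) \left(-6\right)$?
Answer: $\frac{2984894}{9} \approx 3.3166 \cdot 10^{5}$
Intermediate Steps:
$h = -84$ ($h = 14 \left(-6\right) = -84$)
$I{\left(S \right)} = 1 - \frac{84}{S}$ ($I{\left(S \right)} = \frac{S}{S} - \frac{84}{S} = 1 - \frac{84}{S}$)
$I{\left(q \right)} - -331657 = \frac{-84 + 27}{27} - -331657 = \frac{1}{27} \left(-57\right) + 331657 = - \frac{19}{9} + 331657 = \frac{2984894}{9}$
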